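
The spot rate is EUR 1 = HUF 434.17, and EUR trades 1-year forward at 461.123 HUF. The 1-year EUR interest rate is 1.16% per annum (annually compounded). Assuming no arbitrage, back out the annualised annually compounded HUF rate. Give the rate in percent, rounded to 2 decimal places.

T = 1 year.
CIP gives F = S · g_HUF/g_EUR, so g_HUF/g_EUR = 461.123/434.17 = 1.0620794.
The EUR side grows by (1 + 0.0116)^1 = 1.011600.
Hence g_HUF = 1.0743995.
Annualise: 1.0743995^(1/1) − 1 = 0.074399 = 7.44%.

7.44%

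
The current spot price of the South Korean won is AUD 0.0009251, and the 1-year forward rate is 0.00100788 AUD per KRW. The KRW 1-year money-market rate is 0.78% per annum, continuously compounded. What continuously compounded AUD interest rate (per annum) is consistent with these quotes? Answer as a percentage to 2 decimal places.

T = 1 year.
F/S = 0.00100788/0.0009251 = 1.0894822 = (growth of AUD) / (growth of KRW).
The KRW side grows by e^(0.0078×1) = 1.0078305.
So the AUD growth factor = 1.0980134.
r = ln(1.0980134)/1 = 0.093503 → 9.35%.

9.35%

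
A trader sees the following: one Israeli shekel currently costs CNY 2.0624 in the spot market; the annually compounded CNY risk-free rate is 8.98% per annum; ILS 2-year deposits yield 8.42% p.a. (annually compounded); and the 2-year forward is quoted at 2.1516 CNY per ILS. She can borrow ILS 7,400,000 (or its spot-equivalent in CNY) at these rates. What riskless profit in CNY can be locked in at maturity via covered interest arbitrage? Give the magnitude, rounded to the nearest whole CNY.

T = 2 years.
Invest the ILS and cover forward: 7,400,000 × 1.17548964 × 2.1516 = CNY 18,715,957.97.
Convert at spot and invest in CNY: 7,400,000 × 2.0624 × 1.18766404 = CNY 18,125,843.54.
The quoted forward overvalues ILS, so borrow CNY, buy ILS at spot, deposit the ILS at 8.42%, and sell the proceeds forward at 2.1516.
Arbitrage profit = |18,715,957.97 − 18,125,843.54| = CNY 590,114.

CNY 590,114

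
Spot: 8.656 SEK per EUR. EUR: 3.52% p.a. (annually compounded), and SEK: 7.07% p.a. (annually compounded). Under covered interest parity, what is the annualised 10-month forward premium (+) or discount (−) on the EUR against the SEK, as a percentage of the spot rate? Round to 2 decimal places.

T = 10/12 years.
CIP forward (SEK per EUR) = 8.656 × 1.0585787/1.0292484 = 8.902668.
Annualised premium = (F − S)/S × (1/T) = (8.902668 − 8.656)/8.656 ÷ (10/12) = 3.42%.

+3.42%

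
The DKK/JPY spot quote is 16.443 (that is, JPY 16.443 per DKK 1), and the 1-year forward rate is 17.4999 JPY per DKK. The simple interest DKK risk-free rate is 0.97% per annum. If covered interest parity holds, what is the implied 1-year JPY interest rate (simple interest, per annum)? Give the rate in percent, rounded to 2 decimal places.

7.46%

T = 1 year.
By CIP, F/S equals the JPY-to-DKK growth ratio: 17.4999/16.443 = 1.0642766.
DKK growth factor: 1 + 0.0097×1 = 1.009700.
So the JPY growth factor = 1.0746001.
(1.0746001 − 1)/T = 0.074600, i.e. 7.46%.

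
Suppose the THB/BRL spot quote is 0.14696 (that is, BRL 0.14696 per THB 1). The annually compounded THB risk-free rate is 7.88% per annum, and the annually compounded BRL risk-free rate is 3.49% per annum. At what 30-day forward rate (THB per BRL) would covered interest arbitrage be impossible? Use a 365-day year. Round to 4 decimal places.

T = 30/365 years.
BRL growth factor: (1 + 0.0349)^(30/365) = 1.0028236.
Growth of 1 THB over T: (1 + 0.0788)^(30/365) = 1.0062537.
Forward (BRL per THB) = 0.14696 × 1.0028236 / 1.0062537 = 0.1464590.
Invert for THB per BRL: 1 / 0.1464590 = 6.8278.

6.8278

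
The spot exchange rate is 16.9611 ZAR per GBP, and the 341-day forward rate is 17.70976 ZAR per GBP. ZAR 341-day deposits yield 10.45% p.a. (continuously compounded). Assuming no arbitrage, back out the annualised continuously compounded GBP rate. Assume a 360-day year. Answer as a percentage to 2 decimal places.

5.89%

T = 341/360 years.
F/S = 17.70976/16.9611 = 1.0441398 = (growth of ZAR) / (growth of GBP).
ZAR growth factor: e^(0.1045×341/360) = 1.1040494.
That pins the GBP growth at 1.057377.
r = ln(1.057377)/(341/360) = 0.058900 → 5.89%.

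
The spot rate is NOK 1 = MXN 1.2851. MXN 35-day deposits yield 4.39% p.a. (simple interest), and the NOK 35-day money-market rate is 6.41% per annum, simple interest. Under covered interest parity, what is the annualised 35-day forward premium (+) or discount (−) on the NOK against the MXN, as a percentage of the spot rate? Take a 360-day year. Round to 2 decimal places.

-2.01%

T = 35/360 years.
F = S · g_MXN/g_NOK = 1.2851 × 1.0042681/1.0062319 = 1.2825920.
Annualised premium = (F − S)/S × (1/T) = (1.2825920 − 1.2851)/1.2851 ÷ (35/360) = -2.01%.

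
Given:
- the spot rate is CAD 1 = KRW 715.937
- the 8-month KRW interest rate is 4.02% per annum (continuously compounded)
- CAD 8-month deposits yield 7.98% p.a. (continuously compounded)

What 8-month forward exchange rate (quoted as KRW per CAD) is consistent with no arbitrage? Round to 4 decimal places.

T = 8/12 years.
KRW accumulates by e^(0.0402×8/12) = 1.02716235.
Growth of 1 CAD over T: e^(0.0798×8/12) = 1.054640552.
So F = 715.937 × 1.02716235 / 1.054640552 = 697.283572 (KRW/CAD).

697.2836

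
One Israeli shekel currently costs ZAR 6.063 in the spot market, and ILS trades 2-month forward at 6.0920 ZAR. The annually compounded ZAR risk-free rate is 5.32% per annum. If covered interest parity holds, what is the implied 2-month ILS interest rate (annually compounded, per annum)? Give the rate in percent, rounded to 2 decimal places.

T = 2/12 years.
F/S = 6.092/6.063 = 1.0047831 = (growth of ZAR) / (growth of ILS).
ZAR growth factor: (1 + 0.0532)^(2/12) = 1.0086763.
So the ILS growth factor = 1.0038747.
r = 1.0038747^(12/2) − 1 = 0.023475 → 2.35%.

2.35%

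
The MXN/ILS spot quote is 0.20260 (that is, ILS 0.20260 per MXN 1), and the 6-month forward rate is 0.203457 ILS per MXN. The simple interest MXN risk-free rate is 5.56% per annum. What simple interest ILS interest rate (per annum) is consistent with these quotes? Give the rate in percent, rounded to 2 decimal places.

T = 6/12 years.
F/S = 0.203457/0.2026 = 1.0042300 = (growth of ILS) / (growth of MXN).
The MXN side grows by 1 + 0.0556×6/12 = 1.027800.
So the ILS growth factor = 1.0321476.
r = (1.0321476 − 1)/(6/12) = 0.064295 → 6.43%.

6.43%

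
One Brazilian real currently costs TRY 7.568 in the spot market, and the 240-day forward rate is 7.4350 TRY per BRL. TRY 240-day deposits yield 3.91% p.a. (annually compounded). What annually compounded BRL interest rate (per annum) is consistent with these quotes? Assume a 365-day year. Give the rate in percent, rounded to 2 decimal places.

6.75%

T = 240/365 years.
F/S = 7.435/7.568 = 0.9824260 = (growth of TRY) / (growth of BRL).
The TRY side grows by (1 + 0.0391)^(240/365) = 1.0255404.
Hence g_BRL = 1.0438856.
r = 1.0438856^(365/240) − 1 = 0.067500 → 6.75%.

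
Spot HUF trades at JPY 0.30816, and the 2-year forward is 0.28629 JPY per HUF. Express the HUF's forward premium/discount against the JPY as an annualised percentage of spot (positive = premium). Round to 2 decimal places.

-3.55%

T = 2 years.
HUF trades forward at -7.09696% vs spot over the period.
Per annum: -0.0709696 / 2 = -0.035485 = -3.55%.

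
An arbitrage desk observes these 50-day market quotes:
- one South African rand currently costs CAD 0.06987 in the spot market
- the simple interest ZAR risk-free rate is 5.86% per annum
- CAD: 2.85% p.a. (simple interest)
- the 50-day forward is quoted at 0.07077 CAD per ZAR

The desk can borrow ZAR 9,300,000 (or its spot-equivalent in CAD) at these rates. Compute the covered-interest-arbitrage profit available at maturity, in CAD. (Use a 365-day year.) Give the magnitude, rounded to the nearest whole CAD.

T = 50/365 years.
Invest the ZAR and cover forward: 9,300,000 × 1.0080274 × 0.07077 = CAD 663,444.32.
Convert at spot and invest in CAD: 9,300,000 × 0.06987 × 1.00390411 = CAD 652,327.86.
The quoted forward overvalues ZAR, so borrow CAD, buy ZAR at spot, deposit the ZAR at 5.86%, and sell the proceeds forward at 0.07077.
The gap between the two covered legs is CAD 11,116.

CAD 11,116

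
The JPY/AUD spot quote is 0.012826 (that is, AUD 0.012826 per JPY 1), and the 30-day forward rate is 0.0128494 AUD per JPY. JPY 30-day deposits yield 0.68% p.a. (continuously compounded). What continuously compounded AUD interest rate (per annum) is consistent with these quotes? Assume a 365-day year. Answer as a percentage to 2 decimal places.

2.90%

T = 30/365 years.
By CIP, F/S equals the AUD-to-JPY growth ratio: 0.0128494/0.012826 = 1.0018244.
The JPY side grows by e^(0.0068×30/365) = 1.0005591.
That pins the AUD growth at 1.0023845.
r = ln(1.0023845)/(30/365) = 0.028977 → 2.90%.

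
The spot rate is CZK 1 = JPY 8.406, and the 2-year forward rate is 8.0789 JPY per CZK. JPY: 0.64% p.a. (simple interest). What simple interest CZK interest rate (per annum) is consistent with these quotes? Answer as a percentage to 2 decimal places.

2.69%

T = 2 years.
By CIP, F/S equals the JPY-to-CZK growth ratio: 8.0789/8.406 = 0.9610873.
JPY growth factor: 1 + 0.0064×2 = 1.012800.
Hence g_CZK = 1.0538065.
r = (1.0538065 − 1)/2 = 0.026903 → 2.69%.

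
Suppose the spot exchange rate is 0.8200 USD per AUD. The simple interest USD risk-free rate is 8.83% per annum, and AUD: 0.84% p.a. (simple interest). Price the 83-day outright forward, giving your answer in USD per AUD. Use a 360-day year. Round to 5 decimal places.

T = 83/360 years.
Growth of 1 USD over T: 1 + 0.0883×83/360 = 1.0203581.
AUD accumulates by 1 + 0.0084×83/360 = 1.0019367.
CIP: F = S · (grow USD)/(grow AUD) = 0.82 × 1.0203581/1.0019367 = 0.8350763 USD per AUD.

0.83508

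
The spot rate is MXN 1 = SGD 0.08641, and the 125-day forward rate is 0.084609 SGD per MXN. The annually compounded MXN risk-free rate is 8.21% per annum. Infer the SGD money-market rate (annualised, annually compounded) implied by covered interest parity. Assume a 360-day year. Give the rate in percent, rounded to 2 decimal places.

T = 125/360 years.
CIP gives F = S · g_SGD/g_MXN, so g_SGD/g_MXN = 0.084609/0.08641 = 0.9791575.
MXN growth factor: (1 + 0.0821)^(125/360) = 1.0277758.
Hence g_SGD = 1.0063544.
Annualise: 1.0063544^(360/125) − 1 = 0.018410 = 1.84%.

1.84%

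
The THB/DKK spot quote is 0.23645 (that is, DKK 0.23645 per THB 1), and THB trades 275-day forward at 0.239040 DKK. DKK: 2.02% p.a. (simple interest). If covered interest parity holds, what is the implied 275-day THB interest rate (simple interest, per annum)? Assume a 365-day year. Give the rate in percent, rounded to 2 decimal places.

T = 275/365 years.
By CIP, F/S equals the DKK-to-THB growth ratio: 0.23904/0.23645 = 1.0109537.
The DKK side grows by 1 + 0.0202×275/365 = 1.0152192.
Hence g_THB = 1.0042193.
r = (1.0042193 − 1)/(275/365) = 0.005600 → 0.56%.

0.56%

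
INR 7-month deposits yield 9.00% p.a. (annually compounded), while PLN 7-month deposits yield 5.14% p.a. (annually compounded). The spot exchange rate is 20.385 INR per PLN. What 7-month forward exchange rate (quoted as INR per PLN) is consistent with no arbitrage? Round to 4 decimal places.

20.8183

T = 7/12 years.
INR accumulates by (1 + 0.0900)^(7/12) = 1.05155532.
PLN growth factor: (1 + 0.0514)^(7/12) = 1.02966982.
Forward (INR per PLN) = 20.385 × 1.05155532 / 1.02966982 = 20.818281.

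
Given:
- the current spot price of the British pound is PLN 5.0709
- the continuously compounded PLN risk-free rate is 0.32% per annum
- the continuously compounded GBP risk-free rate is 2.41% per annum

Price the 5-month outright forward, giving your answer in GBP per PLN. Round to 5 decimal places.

T = 5/12 years.
Growth of 1 PLN over T: e^(0.0032×5/12) = 1.0013342.
GBP growth factor: e^(0.0241×5/12) = 1.0100923.
CIP: F = S · (grow PLN)/(grow GBP) = 5.0709 × 1.0013342/1.0100923 = 5.026932 PLN per GBP.
Invert for GBP per PLN: 1 / 5.026932 = 0.19893.

0.19893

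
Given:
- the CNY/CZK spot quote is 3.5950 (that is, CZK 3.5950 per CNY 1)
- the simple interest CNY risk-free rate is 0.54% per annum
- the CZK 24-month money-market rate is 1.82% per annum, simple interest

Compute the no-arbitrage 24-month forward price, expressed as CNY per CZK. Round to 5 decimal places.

T = 2 years.
Growth of 1 CZK over T: 1 + 0.0182×2 = 1.036400.
Growth of 1 CNY over T: 1 + 0.0054×2 = 1.010800.
CIP: F = S · (grow CZK)/(grow CNY) = 3.595 × 1.036400/1.010800 = 3.686049 CZK per CNY.
Quoted the other way: 1/3.686049 = 0.27129 CNY per CZK.

0.27129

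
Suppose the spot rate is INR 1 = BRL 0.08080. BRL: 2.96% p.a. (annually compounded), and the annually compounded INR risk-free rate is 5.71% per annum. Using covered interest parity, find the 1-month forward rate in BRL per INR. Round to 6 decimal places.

0.080623

T = 1/12 years.
BRL accumulates by (1 + 0.0296)^(1/12) = 1.0024338.
Growth of 1 INR over T: (1 + 0.0571)^(1/12) = 1.0046382.
So F = 0.0808 × 1.0024338 / 1.0046382 = 0.08062271 (BRL/INR).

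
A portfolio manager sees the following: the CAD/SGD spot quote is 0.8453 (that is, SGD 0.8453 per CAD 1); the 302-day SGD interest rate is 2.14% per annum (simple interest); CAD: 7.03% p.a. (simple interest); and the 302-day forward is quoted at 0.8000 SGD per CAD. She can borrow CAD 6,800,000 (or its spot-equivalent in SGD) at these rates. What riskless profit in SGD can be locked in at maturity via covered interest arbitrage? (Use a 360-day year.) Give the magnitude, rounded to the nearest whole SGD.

SGD 90,412

T = 302/360 years.
Keep in CAD, deliver into the forward: 6,800,000·1.058973889·0.8000 = SGD 5,760,817.96.
Swap to SGD now, deposit: 6,800,000·0.8453·1.017952222 = SGD 5,851,230.09.
The quoted forward undervalues CAD, so borrow CAD, convert to SGD at spot, deposit the SGD at 2.14%, and buy CAD forward at 0.8000 to cover the loan.
Arbitrage profit = |5,760,817.96 − 5,851,230.09| = SGD 90,412.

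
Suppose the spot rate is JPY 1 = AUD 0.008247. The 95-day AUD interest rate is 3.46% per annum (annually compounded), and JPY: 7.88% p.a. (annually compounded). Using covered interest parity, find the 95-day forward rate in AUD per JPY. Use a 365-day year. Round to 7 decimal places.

0.0081577

T = 95/365 years.
AUD accumulates by (1 + 0.0346)^(95/365) = 1.0088925.
JPY growth factor: (1 + 0.0788)^(95/365) = 1.0199378.
CIP: F = S · (grow AUD)/(grow JPY) = 0.008247 × 1.0088925/1.0199378 = 0.008157690 AUD per JPY.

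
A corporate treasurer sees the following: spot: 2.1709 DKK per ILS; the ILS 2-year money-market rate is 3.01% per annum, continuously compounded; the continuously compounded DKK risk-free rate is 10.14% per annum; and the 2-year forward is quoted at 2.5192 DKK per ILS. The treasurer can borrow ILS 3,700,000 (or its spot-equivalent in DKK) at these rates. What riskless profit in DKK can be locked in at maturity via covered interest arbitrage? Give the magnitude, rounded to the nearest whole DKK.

T = 2 years.
Keep in ILS, deliver into the forward: 3,700,000·1.062048935·2.5192 = DKK 9,899,400.61.
Swap to DKK now, deposit: 3,700,000·2.1709·1.224827478 = DKK 9,838,218.50.
The quoted forward overvalues ILS, so borrow DKK, buy ILS at spot, deposit the ILS at 3.01%, and sell the proceeds forward at 2.5192.
The gap between the two covered legs is DKK 61,182.

DKK 61,182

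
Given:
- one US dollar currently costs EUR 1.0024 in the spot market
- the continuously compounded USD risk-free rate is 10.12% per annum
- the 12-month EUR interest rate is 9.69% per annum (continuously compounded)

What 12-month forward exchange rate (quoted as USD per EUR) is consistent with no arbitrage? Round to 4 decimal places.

T = 1 year.
EUR accumulates by e^(0.0969×1) = 1.1017502.
Growth of 1 USD over T: e^(0.1012×1) = 1.1064979.
CIP: F = S · (grow EUR)/(grow USD) = 1.0024 × 1.1017502/1.1064979 = 0.9980990 EUR per USD.
Quoted the other way: 1/0.9980990 = 1.0019 USD per EUR.

1.0019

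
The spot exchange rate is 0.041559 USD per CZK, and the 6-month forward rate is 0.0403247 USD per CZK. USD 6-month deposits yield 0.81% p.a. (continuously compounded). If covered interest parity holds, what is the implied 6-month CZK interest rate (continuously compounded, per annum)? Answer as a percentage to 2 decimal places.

T = 6/12 years.
By CIP, F/S equals the USD-to-CZK growth ratio: 0.0403247/0.041559 = 0.9703001.
USD growth factor: e^(0.0081×6/12) = 1.0040582.
So the CZK growth factor = 1.0347914.
r = ln(1.0347914)/(6/12) = 0.068400 → 6.84%.

6.84%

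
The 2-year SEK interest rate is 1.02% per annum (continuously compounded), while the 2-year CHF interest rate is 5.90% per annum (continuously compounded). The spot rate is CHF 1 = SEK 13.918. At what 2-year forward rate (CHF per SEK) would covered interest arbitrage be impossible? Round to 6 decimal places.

T = 2 years.
SEK accumulates by e^(0.0102×2) = 1.0206095.
Growth of 1 CHF over T: e^(0.0590×2) = 1.1252441.
So F = 13.918 × 1.0206095 / 1.1252441 = 12.62379 (SEK/CHF).
Invert for CHF per SEK: 1 / 12.62379 = 0.079216.

0.079216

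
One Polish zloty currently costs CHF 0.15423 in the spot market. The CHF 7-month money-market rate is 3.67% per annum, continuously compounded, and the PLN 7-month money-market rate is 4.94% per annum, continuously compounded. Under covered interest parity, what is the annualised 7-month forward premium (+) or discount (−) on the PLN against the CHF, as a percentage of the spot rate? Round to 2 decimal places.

T = 7/12 years.
CIP forward (CHF per PLN) = 0.15423 × 1.0216391/1.0292359 = 0.15309163.
Annualised premium = (F − S)/S × (1/T) = (0.15309163 − 0.15423)/0.15423 ÷ (7/12) = -1.27%.

-1.27%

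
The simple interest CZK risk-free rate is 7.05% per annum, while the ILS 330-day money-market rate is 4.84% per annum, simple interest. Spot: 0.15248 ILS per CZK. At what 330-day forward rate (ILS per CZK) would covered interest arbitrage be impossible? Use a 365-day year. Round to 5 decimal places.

T = 330/365 years.
ILS accumulates by 1 + 0.0484×330/365 = 1.0437589.
CZK growth factor: 1 + 0.0705×330/365 = 1.0637397.
So F = 0.15248 × 1.0437589 / 1.0637397 = 0.1496159 (ILS/CZK).

0.14962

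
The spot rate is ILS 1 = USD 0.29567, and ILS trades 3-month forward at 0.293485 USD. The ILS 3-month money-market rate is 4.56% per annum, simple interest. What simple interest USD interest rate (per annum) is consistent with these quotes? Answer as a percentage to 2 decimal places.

1.57%

T = 3/12 years.
By CIP, F/S equals the USD-to-ILS growth ratio: 0.293485/0.29567 = 0.9926100.
ILS growth factor: 1 + 0.0456×3/12 = 1.011400.
That pins the USD growth at 1.0039258.
r = (1.0039258 − 1)/(3/12) = 0.015703 → 1.57%.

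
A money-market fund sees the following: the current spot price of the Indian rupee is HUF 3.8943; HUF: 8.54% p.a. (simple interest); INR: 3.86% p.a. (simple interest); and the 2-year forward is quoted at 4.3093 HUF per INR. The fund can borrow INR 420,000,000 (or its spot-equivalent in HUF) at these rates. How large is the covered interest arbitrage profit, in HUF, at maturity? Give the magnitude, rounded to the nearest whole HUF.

HUF 34,663,238

T = 2 years.
Route A — deposit INR, sell forward: 420,000,000 × 1.077200 × 4.3093 = HUF 1,949,630,743.20.
Route B — convert at spot, deposit HUF: 420,000,000 × 3.8943 × 1.170800 = HUF 1,914,967,504.80.
The quoted forward overvalues INR, so borrow HUF, buy INR at spot, deposit the INR at 3.86%, and sell the proceeds forward at 4.3093.
Arbitrage profit = |1,949,630,743.20 − 1,914,967,504.80| = HUF 34,663,238.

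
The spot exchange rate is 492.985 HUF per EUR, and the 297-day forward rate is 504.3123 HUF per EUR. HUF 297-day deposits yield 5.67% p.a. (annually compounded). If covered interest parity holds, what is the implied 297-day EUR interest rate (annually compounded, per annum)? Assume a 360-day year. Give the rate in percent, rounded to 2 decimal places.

2.80%

T = 297/360 years.
F/S = 504.3123/492.985 = 1.0229770 = (growth of HUF) / (growth of EUR).
The HUF side grows by (1 + 0.0567)^(297/360) = 1.0465504.
That pins the EUR growth at 1.0230439.
r = 1.0230439^(360/297) − 1 = 0.028000 → 2.80%.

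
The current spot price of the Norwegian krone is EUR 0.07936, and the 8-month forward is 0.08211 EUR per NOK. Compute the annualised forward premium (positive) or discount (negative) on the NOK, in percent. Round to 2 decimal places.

+5.20%

T = 8/12 years.
Period premium: (0.08211 − 0.07936)/0.07936 = 0.0346522.
Annualise by dividing by T: 0.0346522 / (8/12) = 0.051978 → 5.20%.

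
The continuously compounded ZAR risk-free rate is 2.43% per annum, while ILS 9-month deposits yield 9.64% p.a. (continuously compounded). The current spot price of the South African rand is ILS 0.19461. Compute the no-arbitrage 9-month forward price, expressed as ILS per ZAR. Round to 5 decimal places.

T = 9/12 years.
ILS growth factor: e^(0.0964×9/12) = 1.0749778.
Growth of 1 ZAR over T: e^(0.0243×9/12) = 1.0183921.
Forward (ILS per ZAR) = 0.19461 × 1.0749778 / 1.0183921 = 0.2054233.

0.20542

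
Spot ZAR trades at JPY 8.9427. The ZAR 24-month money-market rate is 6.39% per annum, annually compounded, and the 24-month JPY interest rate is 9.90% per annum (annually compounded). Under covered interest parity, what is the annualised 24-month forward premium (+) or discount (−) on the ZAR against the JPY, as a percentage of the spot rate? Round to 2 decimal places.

T = 2 years.
F = S · g_JPY/g_ZAR = 8.9427 × 1.207801/1.1318832 = 9.5425058.
Annualised premium = (F − S)/S × (1/T) = (9.5425058 − 8.9427)/8.9427 ÷ 2 = 3.35%.

+3.35%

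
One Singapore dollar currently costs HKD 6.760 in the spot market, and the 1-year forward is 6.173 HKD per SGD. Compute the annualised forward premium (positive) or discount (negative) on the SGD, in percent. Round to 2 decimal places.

T = 1 year.
Period premium: (6.173 − 6.76)/6.76 = -0.0868343.
Per annum: -0.0868343 / 1 = -0.086834 = -8.68%.

-8.68%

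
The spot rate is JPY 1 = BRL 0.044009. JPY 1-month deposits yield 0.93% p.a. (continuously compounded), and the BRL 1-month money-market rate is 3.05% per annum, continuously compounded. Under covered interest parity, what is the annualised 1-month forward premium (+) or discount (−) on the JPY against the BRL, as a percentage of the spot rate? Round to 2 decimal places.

T = 1/12 years.
No-arbitrage forward: 0.044009 × 1.0025449 / 1.0007753 = 0.044086818 BRL/JPY.
Annualised premium = (F − S)/S × (1/T) = (0.044086818 − 0.044009)/0.044009 ÷ (1/12) = 2.12%.

+2.12%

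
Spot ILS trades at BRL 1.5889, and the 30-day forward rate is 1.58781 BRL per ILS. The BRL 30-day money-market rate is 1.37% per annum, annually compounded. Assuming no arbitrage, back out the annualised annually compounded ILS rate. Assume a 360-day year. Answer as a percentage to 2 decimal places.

T = 30/360 years.
By CIP, F/S equals the BRL-to-ILS growth ratio: 1.58781/1.5889 = 0.9993140.
BRL growth factor: (1 + 0.0137)^(30/360) = 1.0011346.
So the ILS growth factor = 1.0018218.
r = 1.0018218^(360/30) − 1 = 0.022082 → 2.21%.

2.21%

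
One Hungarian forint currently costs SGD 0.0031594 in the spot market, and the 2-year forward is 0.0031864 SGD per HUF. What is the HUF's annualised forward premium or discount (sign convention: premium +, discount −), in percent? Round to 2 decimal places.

T = 2 years.
HUF trades forward at +0.85459% vs spot over the period.
×(1/T) gives 0.43% p.a.

+0.43%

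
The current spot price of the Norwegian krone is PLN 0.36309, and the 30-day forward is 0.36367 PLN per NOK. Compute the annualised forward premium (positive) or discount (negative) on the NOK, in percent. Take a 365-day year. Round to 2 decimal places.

+1.94%

T = 30/365 years.
(F − S)/S = (0.36367 − 0.36309)/0.36309 = 0.0015974.
Per annum: 0.0015974 / (30/365) = 0.019435 = 1.94%.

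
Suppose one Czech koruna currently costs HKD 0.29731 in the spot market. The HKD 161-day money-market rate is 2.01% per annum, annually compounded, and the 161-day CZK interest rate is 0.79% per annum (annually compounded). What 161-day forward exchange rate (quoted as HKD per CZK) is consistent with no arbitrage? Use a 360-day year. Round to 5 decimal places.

T = 161/360 years.
HKD growth factor: (1 + 0.0201)^(161/360) = 1.0089397.
CZK growth factor: (1 + 0.0079)^(161/360) = 1.0035254.
CIP: F = S · (grow HKD)/(grow CZK) = 0.29731 × 1.0089397/1.0035254 = 0.2989141 HKD per CZK.

0.29891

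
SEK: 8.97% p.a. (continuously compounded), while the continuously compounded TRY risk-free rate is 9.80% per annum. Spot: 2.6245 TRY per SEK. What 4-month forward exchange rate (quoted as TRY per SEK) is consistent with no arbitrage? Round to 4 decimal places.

T = 4/12 years.
Growth of 1 TRY over T: e^(0.0980×4/12) = 1.0332061.
SEK growth factor: e^(0.0897×4/12) = 1.0303515.
CIP: F = S · (grow TRY)/(grow SEK) = 2.6245 × 1.0332061/1.0303515 = 2.631771 TRY per SEK.

2.6318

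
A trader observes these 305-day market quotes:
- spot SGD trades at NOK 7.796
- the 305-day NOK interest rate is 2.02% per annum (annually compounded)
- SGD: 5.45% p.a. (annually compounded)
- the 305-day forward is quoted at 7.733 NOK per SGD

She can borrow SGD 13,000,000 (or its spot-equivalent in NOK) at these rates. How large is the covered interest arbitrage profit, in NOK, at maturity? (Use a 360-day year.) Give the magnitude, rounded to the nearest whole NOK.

T = 305/360 years.
Invest the SGD and cover forward: 13,000,000 × 1.04598529292 × 7.733 = NOK 105,151,855.51.
Convert at spot and invest in NOK: 13,000,000 × 7.796 × 1.01708768398 = NOK 103,079,802.60.
The quoted forward overvalues SGD, so borrow NOK, buy SGD at spot, deposit the SGD at 5.45%, and sell the proceeds forward at 7.733.
The gap between the two covered legs is NOK 2,072,053.

NOK 2,072,053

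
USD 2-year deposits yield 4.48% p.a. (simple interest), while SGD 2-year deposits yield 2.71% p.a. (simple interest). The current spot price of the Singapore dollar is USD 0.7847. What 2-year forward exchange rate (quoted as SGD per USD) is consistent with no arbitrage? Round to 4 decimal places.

T = 2 years.
USD accumulates by 1 + 0.0448×2 = 1.089600.
SGD accumulates by 1 + 0.0271×2 = 1.054200.
CIP: F = S · (grow USD)/(grow SGD) = 0.7847 × 1.089600/1.054200 = 0.8110502 USD per SGD.
Quoted the other way: 1/0.8110502 = 1.2330 SGD per USD.

1.2330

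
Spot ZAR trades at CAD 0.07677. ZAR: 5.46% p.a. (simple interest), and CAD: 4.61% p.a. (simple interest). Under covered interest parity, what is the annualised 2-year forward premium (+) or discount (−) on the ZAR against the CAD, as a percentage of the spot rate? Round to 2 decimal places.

T = 2 years.
CIP forward (CAD per ZAR) = 0.07677 × 1.092200/1.109200 = 0.07559340.
(F − S)/S ÷ T = (0.07559340 − 0.07677)/0.07677/2 = -0.007663 → -0.77%.

-0.77%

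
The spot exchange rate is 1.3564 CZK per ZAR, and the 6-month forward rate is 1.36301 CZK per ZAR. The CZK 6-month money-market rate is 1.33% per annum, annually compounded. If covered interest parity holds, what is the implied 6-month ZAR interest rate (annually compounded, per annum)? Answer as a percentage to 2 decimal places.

0.35%

T = 6/12 years.
F/S = 1.36301/1.3564 = 1.0048732 = (growth of CZK) / (growth of ZAR).
The CZK side grows by (1 + 0.0133)^(6/12) = 1.006628.
That pins the ZAR growth at 1.0017463.
r = 1.0017463^(12/6) − 1 = 0.003496 → 0.35%.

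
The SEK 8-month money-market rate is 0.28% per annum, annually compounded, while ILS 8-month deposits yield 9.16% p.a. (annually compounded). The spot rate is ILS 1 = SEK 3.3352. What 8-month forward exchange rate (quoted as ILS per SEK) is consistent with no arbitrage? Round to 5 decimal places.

T = 8/12 years.
Growth of 1 SEK over T: (1 + 0.0028)^(8/12) = 1.0018658.
Growth of 1 ILS over T: (1 + 0.0916)^(8/12) = 1.0601704.
CIP: F = S · (grow SEK)/(grow ILS) = 3.3352 × 1.0018658/1.0601704 = 3.151779 SEK per ILS.
Invert for ILS per SEK: 1 / 3.151779 = 0.31728.

0.31728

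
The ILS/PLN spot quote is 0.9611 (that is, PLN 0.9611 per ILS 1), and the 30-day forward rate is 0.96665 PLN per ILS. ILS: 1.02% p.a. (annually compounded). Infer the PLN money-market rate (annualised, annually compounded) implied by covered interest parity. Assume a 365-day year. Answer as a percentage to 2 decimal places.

8.35%

T = 30/365 years.
By CIP, F/S equals the PLN-to-ILS growth ratio: 0.96665/0.9611 = 1.0057746.
The ILS side grows by (1 + 0.0102)^(30/365) = 1.0008345.
Hence g_PLN = 1.0066139.
Annualise: 1.0066139^(365/30) − 1 = 0.083508 = 8.35%.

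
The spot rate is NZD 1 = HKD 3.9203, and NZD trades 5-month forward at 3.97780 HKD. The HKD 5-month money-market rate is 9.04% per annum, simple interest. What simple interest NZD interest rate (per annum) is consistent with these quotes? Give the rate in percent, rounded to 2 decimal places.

5.44%

T = 5/12 years.
CIP gives F = S · g_HKD/g_NZD, so g_HKD/g_NZD = 3.9778/3.9203 = 1.0146672.
HKD growth factor: 1 + 0.0904×5/12 = 1.0376667.
That pins the NZD growth at 1.022667.
(1.022667 − 1)/T = 0.054401, i.e. 5.44%.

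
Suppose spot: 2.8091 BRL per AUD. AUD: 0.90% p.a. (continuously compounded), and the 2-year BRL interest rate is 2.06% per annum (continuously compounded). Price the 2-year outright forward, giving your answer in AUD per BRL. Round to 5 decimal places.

T = 2 years.
BRL accumulates by e^(0.0206×2) = 1.0420605.
AUD accumulates by e^(0.0090×2) = 1.018163.
CIP: F = S · (grow BRL)/(grow AUD) = 2.8091 × 1.0420605/1.018163 = 2.875033 BRL per AUD.
Quoted the other way: 1/2.875033 = 0.34782 AUD per BRL.

0.34782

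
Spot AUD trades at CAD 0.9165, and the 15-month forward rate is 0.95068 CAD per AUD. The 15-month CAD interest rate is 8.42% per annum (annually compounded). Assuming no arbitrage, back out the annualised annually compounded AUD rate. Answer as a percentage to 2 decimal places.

5.29%

T = 15/12 years.
By CIP, F/S equals the CAD-to-AUD growth ratio: 0.95068/0.9165 = 1.0372941.
The CAD side grows by (1 + 0.0842)^(15/12) = 1.1063353.
That pins the AUD growth at 1.0665589.
r = 1.0665589^(12/15) − 1 = 0.052902 → 5.29%.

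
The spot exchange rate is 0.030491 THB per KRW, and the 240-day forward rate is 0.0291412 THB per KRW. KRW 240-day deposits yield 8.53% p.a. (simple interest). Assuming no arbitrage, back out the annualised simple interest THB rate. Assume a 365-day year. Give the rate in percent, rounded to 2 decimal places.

1.42%

T = 240/365 years.
CIP gives F = S · g_THB/g_KRW, so g_THB/g_KRW = 0.0291412/0.030491 = 0.9557312.
KRW growth factor: 1 + 0.0853×240/365 = 1.0560877.
Hence g_THB = 1.009336.
(1.009336 − 1)/T = 0.014199, i.e. 1.42%.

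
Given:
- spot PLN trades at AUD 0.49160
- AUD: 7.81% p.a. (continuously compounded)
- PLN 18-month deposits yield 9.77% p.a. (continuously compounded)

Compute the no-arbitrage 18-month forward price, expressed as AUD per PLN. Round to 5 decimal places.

0.47736

T = 18/12 years.
AUD growth factor: e^(0.0781×18/12) = 1.1242881.
PLN accumulates by e^(0.0977×18/12) = 1.1578328.
So F = 0.4916 × 1.1242881 / 1.1578328 = 0.4773574 (AUD/PLN).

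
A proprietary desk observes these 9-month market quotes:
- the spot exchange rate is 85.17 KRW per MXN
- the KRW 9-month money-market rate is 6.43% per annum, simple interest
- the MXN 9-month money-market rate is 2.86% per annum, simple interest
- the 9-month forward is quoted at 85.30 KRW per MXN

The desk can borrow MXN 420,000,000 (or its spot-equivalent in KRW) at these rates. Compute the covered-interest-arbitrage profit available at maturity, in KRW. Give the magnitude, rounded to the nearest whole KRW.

KRW 902,008,065

T = 9/12 years.
Keep in MXN, deliver into the forward: 420,000,000·1.021450·85.30 = KRW 36,594,467,700.00.
Swap to KRW now, deposit: 420,000,000·85.17·1.048225 = KRW 37,496,475,765.00.
The quoted forward undervalues MXN, so borrow MXN, convert to KRW at spot, deposit the KRW at 6.43%, and buy MXN forward at 85.30 to cover the loan.
Profit = 37,496,475,765.00 − 36,594,467,700.00 = KRW 902,008,065.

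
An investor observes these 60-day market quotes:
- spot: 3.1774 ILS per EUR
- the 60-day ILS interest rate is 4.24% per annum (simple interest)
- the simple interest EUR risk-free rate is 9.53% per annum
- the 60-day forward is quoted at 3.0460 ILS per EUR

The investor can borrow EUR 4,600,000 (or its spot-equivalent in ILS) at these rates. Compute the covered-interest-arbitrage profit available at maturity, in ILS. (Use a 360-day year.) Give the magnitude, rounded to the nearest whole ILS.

ILS 485,176

T = 60/360 years.
Keep in EUR, deliver into the forward: 4,600,000·1.0158833333·3.0460 = ILS 14,234,150.91.
Swap to ILS now, deposit: 4,600,000·3.1774·1.0070666667 = ILS 14,719,326.68.
The quoted forward undervalues EUR, so borrow EUR, convert to ILS at spot, deposit the ILS at 4.24%, and buy EUR forward at 3.0460 to cover the loan.
The gap between the two covered legs is ILS 485,176.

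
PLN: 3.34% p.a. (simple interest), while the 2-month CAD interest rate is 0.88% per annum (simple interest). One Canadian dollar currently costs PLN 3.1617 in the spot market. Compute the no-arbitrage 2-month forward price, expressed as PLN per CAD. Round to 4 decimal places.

T = 2/12 years.
Growth of 1 PLN over T: 1 + 0.0334×2/12 = 1.0055667.
CAD accumulates by 1 + 0.0088×2/12 = 1.0014667.
Forward (PLN per CAD) = 3.1617 × 1.0055667 / 1.0014667 = 3.174644.

3.1746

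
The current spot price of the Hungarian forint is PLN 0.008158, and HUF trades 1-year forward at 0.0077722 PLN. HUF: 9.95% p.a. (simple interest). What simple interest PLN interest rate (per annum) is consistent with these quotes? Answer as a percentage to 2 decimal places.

T = 1 year.
CIP gives F = S · g_PLN/g_HUF, so g_PLN/g_HUF = 0.0077722/0.008158 = 0.9527090.
The HUF side grows by 1 + 0.0995×1 = 1.099500.
So the PLN growth factor = 1.0475035.
(1.0475035 − 1)/T = 0.047503, i.e. 4.75%.

4.75%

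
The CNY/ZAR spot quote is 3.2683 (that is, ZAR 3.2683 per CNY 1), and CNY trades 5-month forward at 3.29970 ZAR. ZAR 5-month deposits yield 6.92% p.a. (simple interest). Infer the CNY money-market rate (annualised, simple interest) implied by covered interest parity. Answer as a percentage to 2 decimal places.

T = 5/12 years.
F/S = 3.2997/3.2683 = 1.0096074 = (growth of ZAR) / (growth of CNY).
The ZAR side grows by 1 + 0.0692×5/12 = 1.0288333.
Hence g_CNY = 1.0190429.
(1.0190429 − 1)/T = 0.045703, i.e. 4.57%.

4.57%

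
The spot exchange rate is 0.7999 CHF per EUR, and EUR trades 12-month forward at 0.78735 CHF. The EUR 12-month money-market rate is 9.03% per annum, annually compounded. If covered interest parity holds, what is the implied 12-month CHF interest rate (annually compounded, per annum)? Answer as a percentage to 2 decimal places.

7.32%

T = 1 year.
By CIP, F/S equals the CHF-to-EUR growth ratio: 0.78735/0.7999 = 0.9843105.
EUR growth factor: (1 + 0.0903)^1 = 1.090300.
So the CHF growth factor = 1.0731937.
r = 1.0731937^(1/1) − 1 = 0.073194 → 7.32%.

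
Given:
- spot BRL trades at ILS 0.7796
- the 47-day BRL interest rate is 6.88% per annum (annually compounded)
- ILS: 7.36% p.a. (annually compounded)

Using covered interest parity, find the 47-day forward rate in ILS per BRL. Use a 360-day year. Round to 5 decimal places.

T = 47/360 years.
Growth of 1 ILS over T: (1 + 0.0736)^(47/360) = 1.0093148.
Growth of 1 BRL over T: (1 + 0.0688)^(47/360) = 1.0087246.
So F = 0.7796 × 1.0093148 / 1.0087246 = 0.7800561 (ILS/BRL).

0.78006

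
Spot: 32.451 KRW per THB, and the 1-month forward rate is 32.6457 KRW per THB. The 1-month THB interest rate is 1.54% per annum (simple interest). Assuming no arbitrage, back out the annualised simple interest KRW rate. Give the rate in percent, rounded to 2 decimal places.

8.75%

T = 1/12 years.
CIP gives F = S · g_KRW/g_THB, so g_KRW/g_THB = 32.6457/32.451 = 1.0059998.
THB growth factor: 1 + 0.0154×1/12 = 1.0012833.
That pins the KRW growth at 1.0072908.
r = (1.0072908 − 1)/(1/12) = 0.087490 → 8.75%.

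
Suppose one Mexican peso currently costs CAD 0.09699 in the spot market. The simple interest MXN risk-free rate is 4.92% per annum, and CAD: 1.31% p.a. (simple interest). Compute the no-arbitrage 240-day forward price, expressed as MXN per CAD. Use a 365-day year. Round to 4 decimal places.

T = 240/365 years.
Growth of 1 CAD over T: 1 + 0.0131×240/365 = 1.0086137.
MXN accumulates by 1 + 0.0492×240/365 = 1.03235068.
So F = 0.09699 × 1.0086137 / 1.03235068 = 0.094759896 (CAD/MXN).
Quoted the other way: 1/0.094759896 = 10.5530 MXN per CAD.

10.5530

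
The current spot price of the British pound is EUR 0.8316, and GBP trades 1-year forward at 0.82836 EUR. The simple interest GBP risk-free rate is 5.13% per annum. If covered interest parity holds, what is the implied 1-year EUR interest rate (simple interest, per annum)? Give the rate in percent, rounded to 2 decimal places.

4.72%

T = 1 year.
F/S = 0.82836/0.8316 = 0.9961039 = (growth of EUR) / (growth of GBP).
The GBP side grows by 1 + 0.0513×1 = 1.051300.
That pins the EUR growth at 1.047204.
(1.047204 − 1)/T = 0.047204, i.e. 4.72%.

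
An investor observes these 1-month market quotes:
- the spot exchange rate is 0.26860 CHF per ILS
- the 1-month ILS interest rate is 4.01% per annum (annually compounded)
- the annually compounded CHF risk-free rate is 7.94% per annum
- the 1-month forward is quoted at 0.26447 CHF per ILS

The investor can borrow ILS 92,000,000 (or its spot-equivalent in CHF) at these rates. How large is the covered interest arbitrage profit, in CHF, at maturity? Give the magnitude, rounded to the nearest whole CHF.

CHF 457,951

T = 1/12 years.
Route A — deposit ILS, sell forward: 92,000,000 × 1.0032817785 × 0.26447 = CHF 24,411,089.74.
Route B — convert at spot, deposit CHF: 92,000,000 × 0.26860 × 1.0063874241 = CHF 24,869,040.91.
The quoted forward undervalues ILS, so borrow ILS, convert to CHF at spot, deposit the CHF at 7.94%, and buy ILS forward at 0.26447 to cover the loan.
Arbitrage profit = |24,411,089.74 − 24,869,040.91| = CHF 457,951.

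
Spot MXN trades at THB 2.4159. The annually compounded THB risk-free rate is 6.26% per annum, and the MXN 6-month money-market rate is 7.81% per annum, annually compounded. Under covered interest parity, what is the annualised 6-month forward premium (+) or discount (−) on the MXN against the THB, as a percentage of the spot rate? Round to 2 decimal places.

T = 6/12 years.
F = S · g_THB/g_MXN = 2.4159 × 1.0308249/1.0383159 = 2.3984703.
(F − S)/S ÷ T = (2.3984703 − 2.4159)/2.4159/(6/12) = -0.014429 → -1.44%.

-1.44%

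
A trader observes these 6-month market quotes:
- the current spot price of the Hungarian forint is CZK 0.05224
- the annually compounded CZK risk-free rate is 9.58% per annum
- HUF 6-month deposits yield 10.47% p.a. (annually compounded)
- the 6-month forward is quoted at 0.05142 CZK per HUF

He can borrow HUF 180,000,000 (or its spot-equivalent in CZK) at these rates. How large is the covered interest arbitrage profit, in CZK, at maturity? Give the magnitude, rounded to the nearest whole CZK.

CZK 115,242

T = 6/12 years.
Invest the HUF and cover forward: 180,000,000 × 1.051047097 × 0.05142 = CZK 9,728,071.51.
Convert at spot and invest in CZK: 180,000,000 × 0.05224 × 1.046804662 = CZK 9,843,313.60.
The quoted forward undervalues HUF, so borrow HUF, convert to CZK at spot, deposit the CZK at 9.58%, and buy HUF forward at 0.05142 to cover the loan.
Profit = 9,843,313.60 − 9,728,071.51 = CZK 115,242.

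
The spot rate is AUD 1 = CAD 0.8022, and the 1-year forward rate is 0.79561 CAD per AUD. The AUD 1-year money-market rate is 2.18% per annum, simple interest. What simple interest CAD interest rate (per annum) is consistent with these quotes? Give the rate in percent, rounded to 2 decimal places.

T = 1 year.
CIP gives F = S · g_CAD/g_AUD, so g_CAD/g_AUD = 0.79561/0.8022 = 0.9917851.
The AUD side grows by 1 + 0.0218×1 = 1.021800.
That pins the CAD growth at 1.013406.
r = (1.013406 − 1)/1 = 0.013406 → 1.34%.

1.34%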